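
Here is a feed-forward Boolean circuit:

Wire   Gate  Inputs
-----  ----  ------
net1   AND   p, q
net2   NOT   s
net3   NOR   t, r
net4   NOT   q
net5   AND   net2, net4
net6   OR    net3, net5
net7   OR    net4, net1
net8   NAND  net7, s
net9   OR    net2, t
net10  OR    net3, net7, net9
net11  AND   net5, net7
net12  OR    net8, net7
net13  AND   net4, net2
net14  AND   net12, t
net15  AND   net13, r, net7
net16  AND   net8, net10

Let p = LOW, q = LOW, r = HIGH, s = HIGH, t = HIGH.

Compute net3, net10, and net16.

net1 = p AND q = LOW AND LOW = LOW
net2 = NOT s = NOT HIGH = LOW
net3 = t NOR r = HIGH NOR HIGH = LOW
net4 = NOT q = NOT LOW = HIGH
net7 = net4 OR net1 = HIGH OR LOW = HIGH
net8 = net7 NAND s = HIGH NAND HIGH = LOW
net9 = net2 OR t = LOW OR HIGH = HIGH
net10 = net3 OR net7 OR net9 = LOW OR HIGH OR HIGH = HIGH
net16 = net8 AND net10 = LOW AND HIGH = LOW

net3 = LOW, net10 = HIGH, net16 = LOW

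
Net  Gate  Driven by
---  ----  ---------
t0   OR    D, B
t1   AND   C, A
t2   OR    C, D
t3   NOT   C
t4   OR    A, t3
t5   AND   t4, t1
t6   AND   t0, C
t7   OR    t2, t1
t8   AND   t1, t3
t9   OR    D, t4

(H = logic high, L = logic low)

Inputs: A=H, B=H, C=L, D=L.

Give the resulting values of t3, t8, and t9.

t1 = C AND A = L AND H = L
t3 = NOT C = NOT L = H
t4 = A OR t3 = H OR H = H
t8 = t1 AND t3 = L AND H = L
t9 = D OR t4 = L OR H = H

t3 = H, t8 = L, t9 = H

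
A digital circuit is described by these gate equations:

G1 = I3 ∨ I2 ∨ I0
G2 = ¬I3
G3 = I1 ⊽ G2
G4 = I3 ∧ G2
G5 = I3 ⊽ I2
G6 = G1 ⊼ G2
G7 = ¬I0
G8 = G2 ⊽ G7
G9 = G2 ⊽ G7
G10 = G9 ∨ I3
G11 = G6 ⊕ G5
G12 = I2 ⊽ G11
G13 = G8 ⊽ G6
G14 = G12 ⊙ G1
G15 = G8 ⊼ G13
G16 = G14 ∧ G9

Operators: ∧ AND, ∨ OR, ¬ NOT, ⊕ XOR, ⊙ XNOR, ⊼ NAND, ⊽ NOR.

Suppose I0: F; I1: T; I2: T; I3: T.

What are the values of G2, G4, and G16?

G2 = F  G4 = F  G16 = F

G1 = I3 OR I2 OR I0 = T OR T OR F = T
G2 = NOT I3 = NOT T = F
G4 = I3 AND G2 = T AND F = F
G5 = I3 NOR I2 = T NOR T = F
G6 = G1 NAND G2 = T NAND F = T
G7 = NOT I0 = NOT F = T
G9 = G2 NOR G7 = F NOR T = F
G11 = G6 XOR G5 = T XOR F = T
G12 = I2 NOR G11 = T NOR T = F
G14 = G12 XNOR G1 = F XNOR T = F
G16 = G14 AND G9 = F AND F = F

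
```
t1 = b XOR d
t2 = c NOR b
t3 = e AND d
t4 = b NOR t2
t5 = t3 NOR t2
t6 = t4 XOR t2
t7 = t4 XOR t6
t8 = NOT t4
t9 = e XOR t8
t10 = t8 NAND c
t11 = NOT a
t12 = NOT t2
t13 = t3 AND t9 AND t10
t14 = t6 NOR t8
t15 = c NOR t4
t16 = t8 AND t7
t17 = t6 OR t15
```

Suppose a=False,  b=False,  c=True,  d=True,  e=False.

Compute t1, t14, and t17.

t1 = b XOR d = False XOR True = True
t2 = c NOR b = True NOR False = False
t4 = b NOR t2 = False NOR False = True
t6 = t4 XOR t2 = True XOR False = True
t8 = NOT t4 = NOT True = False
t14 = t6 NOR t8 = True NOR False = False
t15 = c NOR t4 = True NOR True = False
t17 = t6 OR t15 = True OR False = True

t1 = True  t14 = False  t17 = True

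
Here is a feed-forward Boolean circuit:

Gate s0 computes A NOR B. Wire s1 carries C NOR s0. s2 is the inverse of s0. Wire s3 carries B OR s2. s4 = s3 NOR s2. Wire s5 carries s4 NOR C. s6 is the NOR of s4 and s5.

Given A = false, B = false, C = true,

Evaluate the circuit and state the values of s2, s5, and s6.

s2 = false, s5 = false, s6 = false

s0 = A NOR B = false NOR false = true
s2 = NOT s0 = NOT true = false
s3 = B OR s2 = false OR false = false
s4 = s3 NOR s2 = false NOR false = true
s5 = s4 NOR C = true NOR true = false
s6 = s4 NOR s5 = true NOR false = false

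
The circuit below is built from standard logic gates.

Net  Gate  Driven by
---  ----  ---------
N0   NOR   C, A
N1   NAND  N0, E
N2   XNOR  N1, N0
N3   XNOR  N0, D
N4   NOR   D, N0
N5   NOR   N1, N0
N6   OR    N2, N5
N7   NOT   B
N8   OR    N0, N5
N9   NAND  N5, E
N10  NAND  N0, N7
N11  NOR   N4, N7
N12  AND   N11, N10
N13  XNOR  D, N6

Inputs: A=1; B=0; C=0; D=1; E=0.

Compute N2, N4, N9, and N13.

N0 = C NOR A = 0 NOR 1 = 0
N1 = N0 NAND E = 0 NAND 0 = 1
N2 = N1 XNOR N0 = 1 XNOR 0 = 0
N4 = D NOR N0 = 1 NOR 0 = 0
N5 = N1 NOR N0 = 1 NOR 0 = 0
N6 = N2 OR N5 = 0 OR 0 = 0
N9 = N5 NAND E = 0 NAND 0 = 1
N13 = D XNOR N6 = 1 XNOR 0 = 0

N2 = 0  N4 = 0  N9 = 1  N13 = 0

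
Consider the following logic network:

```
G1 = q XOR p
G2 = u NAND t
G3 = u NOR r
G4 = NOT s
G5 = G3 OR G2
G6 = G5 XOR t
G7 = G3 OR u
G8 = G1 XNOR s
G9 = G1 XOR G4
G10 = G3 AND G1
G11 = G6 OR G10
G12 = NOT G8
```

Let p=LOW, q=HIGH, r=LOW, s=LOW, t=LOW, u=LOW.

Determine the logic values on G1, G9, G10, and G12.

G1 = HIGH  G9 = LOW  G10 = HIGH  G12 = HIGH

G1 = q XOR p = HIGH XOR LOW = HIGH
G3 = u NOR r = LOW NOR LOW = HIGH
G4 = NOT s = NOT LOW = HIGH
G8 = G1 XNOR s = HIGH XNOR LOW = LOW
G9 = G1 XOR G4 = HIGH XOR HIGH = LOW
G10 = G3 AND G1 = HIGH AND HIGH = HIGH
G12 = NOT G8 = NOT LOW = HIGH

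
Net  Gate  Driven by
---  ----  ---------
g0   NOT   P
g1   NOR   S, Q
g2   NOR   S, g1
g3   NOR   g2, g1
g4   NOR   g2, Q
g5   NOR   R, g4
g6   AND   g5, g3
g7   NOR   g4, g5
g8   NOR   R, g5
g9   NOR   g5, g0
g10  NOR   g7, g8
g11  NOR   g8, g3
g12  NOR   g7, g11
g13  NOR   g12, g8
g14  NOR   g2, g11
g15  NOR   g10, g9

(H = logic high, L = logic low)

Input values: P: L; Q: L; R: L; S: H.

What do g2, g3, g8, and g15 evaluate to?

g2 = L; g3 = H; g8 = H; g15 = H

g0 = NOT P = NOT L = H
g1 = S NOR Q = H NOR L = L
g2 = S NOR g1 = H NOR L = L
g3 = g2 NOR g1 = L NOR L = H
g4 = g2 NOR Q = L NOR L = H
g5 = R NOR g4 = L NOR H = L
g7 = g4 NOR g5 = H NOR L = L
g8 = R NOR g5 = L NOR L = H
g9 = g5 NOR g0 = L NOR H = L
g10 = g7 NOR g8 = L NOR H = L
g15 = g10 NOR g9 = L NOR L = H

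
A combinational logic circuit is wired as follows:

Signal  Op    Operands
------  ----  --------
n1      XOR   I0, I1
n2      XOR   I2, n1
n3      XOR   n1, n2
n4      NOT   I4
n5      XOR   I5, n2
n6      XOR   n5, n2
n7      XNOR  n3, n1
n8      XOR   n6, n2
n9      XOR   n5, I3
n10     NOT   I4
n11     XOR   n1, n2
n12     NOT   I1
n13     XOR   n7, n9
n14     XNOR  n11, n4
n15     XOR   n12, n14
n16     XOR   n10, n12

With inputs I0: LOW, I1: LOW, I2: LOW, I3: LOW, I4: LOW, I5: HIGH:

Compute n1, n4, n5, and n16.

n1 = LOW  n4 = HIGH  n5 = HIGH  n16 = LOW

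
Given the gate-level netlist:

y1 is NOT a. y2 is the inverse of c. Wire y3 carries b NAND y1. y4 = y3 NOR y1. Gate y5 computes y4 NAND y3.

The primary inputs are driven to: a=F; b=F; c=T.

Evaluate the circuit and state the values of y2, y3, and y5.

y2 = F  y3 = T  y5 = T

y1 = NOT a = NOT F = T
y2 = NOT c = NOT T = F
y3 = b NAND y1 = F NAND T = T
y4 = y3 NOR y1 = T NOR T = F
y5 = y4 NAND y3 = F NAND T = T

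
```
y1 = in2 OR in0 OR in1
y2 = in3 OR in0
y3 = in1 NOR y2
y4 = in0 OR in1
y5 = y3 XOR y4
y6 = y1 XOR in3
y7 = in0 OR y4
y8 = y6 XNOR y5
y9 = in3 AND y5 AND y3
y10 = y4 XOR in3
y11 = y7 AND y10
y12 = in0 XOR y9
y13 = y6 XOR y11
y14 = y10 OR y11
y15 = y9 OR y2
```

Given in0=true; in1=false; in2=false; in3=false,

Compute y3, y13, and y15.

y1 = in2 OR in0 OR in1 = false OR true OR false = true
y2 = in3 OR in0 = false OR true = true
y3 = in1 NOR y2 = false NOR true = false
y4 = in0 OR in1 = true OR false = true
y5 = y3 XOR y4 = false XOR true = true
y6 = y1 XOR in3 = true XOR false = true
y7 = in0 OR y4 = true OR true = true
y9 = in3 AND y5 AND y3 = false AND true AND false = false
y10 = y4 XOR in3 = true XOR false = true
y11 = y7 AND y10 = true AND true = true
y13 = y6 XOR y11 = true XOR true = false
y15 = y9 OR y2 = false OR true = true

y3 = false  y13 = false  y15 = true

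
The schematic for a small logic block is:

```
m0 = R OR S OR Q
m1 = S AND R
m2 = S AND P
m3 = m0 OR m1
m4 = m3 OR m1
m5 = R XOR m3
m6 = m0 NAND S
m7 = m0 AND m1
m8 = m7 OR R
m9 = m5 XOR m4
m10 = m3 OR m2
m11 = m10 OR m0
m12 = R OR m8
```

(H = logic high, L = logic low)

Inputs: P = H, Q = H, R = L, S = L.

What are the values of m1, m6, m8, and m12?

m1 = L; m6 = H; m8 = L; m12 = L

m0 = R OR S OR Q = L OR L OR H = H
m1 = S AND R = L AND L = L
m6 = m0 NAND S = H NAND L = H
m7 = m0 AND m1 = H AND L = L
m8 = m7 OR R = L OR L = L
m12 = R OR m8 = L OR L = L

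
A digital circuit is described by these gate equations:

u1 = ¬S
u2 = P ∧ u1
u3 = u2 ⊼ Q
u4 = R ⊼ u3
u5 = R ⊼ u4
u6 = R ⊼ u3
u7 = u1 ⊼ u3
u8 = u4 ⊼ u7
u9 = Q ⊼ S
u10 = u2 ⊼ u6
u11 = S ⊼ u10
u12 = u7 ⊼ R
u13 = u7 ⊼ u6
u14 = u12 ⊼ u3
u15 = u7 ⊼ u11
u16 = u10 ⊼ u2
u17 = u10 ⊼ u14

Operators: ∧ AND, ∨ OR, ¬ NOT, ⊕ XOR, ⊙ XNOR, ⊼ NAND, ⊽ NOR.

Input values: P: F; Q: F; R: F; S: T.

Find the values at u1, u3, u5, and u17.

u1 = NOT S = NOT T = F
u2 = P AND u1 = F AND F = F
u3 = u2 NAND Q = F NAND F = T
u4 = R NAND u3 = F NAND T = T
u5 = R NAND u4 = F NAND T = T
u6 = R NAND u3 = F NAND T = T
u7 = u1 NAND u3 = F NAND T = T
u10 = u2 NAND u6 = F NAND T = T
u12 = u7 NAND R = T NAND F = T
u14 = u12 NAND u3 = T NAND T = F
u17 = u10 NAND u14 = T NAND F = T

u1 = F, u3 = T, u5 = T, u17 = T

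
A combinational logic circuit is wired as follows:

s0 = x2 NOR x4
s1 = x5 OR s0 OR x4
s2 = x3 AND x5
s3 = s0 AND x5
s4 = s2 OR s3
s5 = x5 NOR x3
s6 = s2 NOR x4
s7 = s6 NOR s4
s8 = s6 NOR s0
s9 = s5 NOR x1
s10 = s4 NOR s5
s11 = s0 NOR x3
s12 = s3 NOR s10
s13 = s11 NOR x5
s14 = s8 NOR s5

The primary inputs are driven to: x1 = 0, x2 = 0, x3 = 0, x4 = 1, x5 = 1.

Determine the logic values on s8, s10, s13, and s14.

s8 = 1, s10 = 1, s13 = 0, s14 = 0

s0 = x2 NOR x4 = 0 NOR 1 = 0
s2 = x3 AND x5 = 0 AND 1 = 0
s3 = s0 AND x5 = 0 AND 1 = 0
s4 = s2 OR s3 = 0 OR 0 = 0
s5 = x5 NOR x3 = 1 NOR 0 = 0
s6 = s2 NOR x4 = 0 NOR 1 = 0
s8 = s6 NOR s0 = 0 NOR 0 = 1
s10 = s4 NOR s5 = 0 NOR 0 = 1
s11 = s0 NOR x3 = 0 NOR 0 = 1
s13 = s11 NOR x5 = 1 NOR 1 = 0
s14 = s8 NOR s5 = 1 NOR 0 = 0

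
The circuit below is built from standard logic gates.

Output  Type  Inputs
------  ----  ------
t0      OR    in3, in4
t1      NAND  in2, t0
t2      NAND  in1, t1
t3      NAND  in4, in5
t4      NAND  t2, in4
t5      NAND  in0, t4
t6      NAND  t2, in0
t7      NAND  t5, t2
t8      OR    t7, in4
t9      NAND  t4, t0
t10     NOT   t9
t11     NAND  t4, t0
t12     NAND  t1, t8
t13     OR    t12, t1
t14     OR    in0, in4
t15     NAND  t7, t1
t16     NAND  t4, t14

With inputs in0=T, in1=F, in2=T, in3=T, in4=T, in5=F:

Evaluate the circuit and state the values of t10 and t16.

t10 = F  t16 = T

t0 = in3 OR in4 = T OR T = T
t1 = in2 NAND t0 = T NAND T = F
t2 = in1 NAND t1 = F NAND F = T
t4 = t2 NAND in4 = T NAND T = F
t9 = t4 NAND t0 = F NAND T = T
t10 = NOT t9 = NOT T = F
t14 = in0 OR in4 = T OR T = T
t16 = t4 NAND t14 = F NAND T = T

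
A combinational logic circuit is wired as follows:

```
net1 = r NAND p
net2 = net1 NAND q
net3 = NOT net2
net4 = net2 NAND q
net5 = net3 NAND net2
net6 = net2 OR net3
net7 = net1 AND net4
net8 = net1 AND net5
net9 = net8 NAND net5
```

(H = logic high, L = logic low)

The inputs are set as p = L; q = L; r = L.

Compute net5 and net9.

net5 = H; net9 = L

net1 = r NAND p = L NAND L = H
net2 = net1 NAND q = H NAND L = H
net3 = NOT net2 = NOT H = L
net5 = net3 NAND net2 = L NAND H = H
net8 = net1 AND net5 = H AND H = H
net9 = net8 NAND net5 = H NAND H = L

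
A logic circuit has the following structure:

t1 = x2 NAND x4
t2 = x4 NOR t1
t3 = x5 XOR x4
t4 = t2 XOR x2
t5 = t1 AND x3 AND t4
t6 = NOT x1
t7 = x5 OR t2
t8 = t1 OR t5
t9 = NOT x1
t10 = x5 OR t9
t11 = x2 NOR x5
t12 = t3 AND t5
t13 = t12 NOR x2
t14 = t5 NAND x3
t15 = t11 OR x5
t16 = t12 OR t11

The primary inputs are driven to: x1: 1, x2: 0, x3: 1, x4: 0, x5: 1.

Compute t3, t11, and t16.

t3 = 1, t11 = 0, t16 = 0

t1 = x2 NAND x4 = 0 NAND 0 = 1
t2 = x4 NOR t1 = 0 NOR 1 = 0
t3 = x5 XOR x4 = 1 XOR 0 = 1
t4 = t2 XOR x2 = 0 XOR 0 = 0
t5 = t1 AND x3 AND t4 = 1 AND 1 AND 0 = 0
t11 = x2 NOR x5 = 0 NOR 1 = 0
t12 = t3 AND t5 = 1 AND 0 = 0
t16 = t12 OR t11 = 0 OR 0 = 0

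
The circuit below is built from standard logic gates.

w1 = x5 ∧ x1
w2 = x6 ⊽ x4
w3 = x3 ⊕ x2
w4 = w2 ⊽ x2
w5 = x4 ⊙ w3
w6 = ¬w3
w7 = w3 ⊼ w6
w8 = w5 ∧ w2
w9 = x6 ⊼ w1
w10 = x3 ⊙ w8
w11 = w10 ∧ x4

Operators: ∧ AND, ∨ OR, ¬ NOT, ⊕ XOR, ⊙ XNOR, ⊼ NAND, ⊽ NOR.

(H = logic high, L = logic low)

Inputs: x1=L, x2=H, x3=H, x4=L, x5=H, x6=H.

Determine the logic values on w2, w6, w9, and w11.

w2 = L; w6 = H; w9 = H; w11 = L

w1 = x5 AND x1 = H AND L = L
w2 = x6 NOR x4 = H NOR L = L
w3 = x3 XOR x2 = H XOR H = L
w5 = x4 XNOR w3 = L XNOR L = H
w6 = NOT w3 = NOT L = H
w8 = w5 AND w2 = H AND L = L
w9 = x6 NAND w1 = H NAND L = H
w10 = x3 XNOR w8 = H XNOR L = L
w11 = w10 AND x4 = L AND L = L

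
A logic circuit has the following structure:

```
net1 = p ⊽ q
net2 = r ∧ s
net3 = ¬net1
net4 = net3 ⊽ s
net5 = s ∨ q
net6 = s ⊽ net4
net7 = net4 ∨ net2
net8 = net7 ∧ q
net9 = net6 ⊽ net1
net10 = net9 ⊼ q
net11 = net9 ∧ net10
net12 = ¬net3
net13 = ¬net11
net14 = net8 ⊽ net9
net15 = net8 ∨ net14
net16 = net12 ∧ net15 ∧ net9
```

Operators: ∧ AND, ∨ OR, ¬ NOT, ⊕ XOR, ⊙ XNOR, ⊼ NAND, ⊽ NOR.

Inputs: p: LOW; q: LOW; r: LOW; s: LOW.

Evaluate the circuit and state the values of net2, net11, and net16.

net1 = p NOR q = LOW NOR LOW = HIGH
net2 = r AND s = LOW AND LOW = LOW
net3 = NOT net1 = NOT HIGH = LOW
net4 = net3 NOR s = LOW NOR LOW = HIGH
net6 = s NOR net4 = LOW NOR HIGH = LOW
net7 = net4 OR net2 = HIGH OR LOW = HIGH
net8 = net7 AND q = HIGH AND LOW = LOW
net9 = net6 NOR net1 = LOW NOR HIGH = LOW
net10 = net9 NAND q = LOW NAND LOW = HIGH
net11 = net9 AND net10 = LOW AND HIGH = LOW
net12 = NOT net3 = NOT LOW = HIGH
net14 = net8 NOR net9 = LOW NOR LOW = HIGH
net15 = net8 OR net14 = LOW OR HIGH = HIGH
net16 = net12 AND net15 AND net9 = HIGH AND HIGH AND LOW = LOW

net2 = LOW; net11 = LOW; net16 = LOW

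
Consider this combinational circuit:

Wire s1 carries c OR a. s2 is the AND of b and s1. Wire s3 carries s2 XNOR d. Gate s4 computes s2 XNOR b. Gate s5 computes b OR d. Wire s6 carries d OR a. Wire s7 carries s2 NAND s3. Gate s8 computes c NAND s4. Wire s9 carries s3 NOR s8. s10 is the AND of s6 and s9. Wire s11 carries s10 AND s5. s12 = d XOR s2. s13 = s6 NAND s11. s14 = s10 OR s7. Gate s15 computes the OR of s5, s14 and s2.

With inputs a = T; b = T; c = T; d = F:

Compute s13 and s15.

s1 = c OR a = T OR T = T
s2 = b AND s1 = T AND T = T
s3 = s2 XNOR d = T XNOR F = F
s4 = s2 XNOR b = T XNOR T = T
s5 = b OR d = T OR F = T
s6 = d OR a = F OR T = T
s7 = s2 NAND s3 = T NAND F = T
s8 = c NAND s4 = T NAND T = F
s9 = s3 NOR s8 = F NOR F = T
s10 = s6 AND s9 = T AND T = T
s11 = s10 AND s5 = T AND T = T
s13 = s6 NAND s11 = T NAND T = F
s14 = s10 OR s7 = T OR T = T
s15 = s5 OR s14 OR s2 = T OR T OR T = T

s13 = F  s15 = T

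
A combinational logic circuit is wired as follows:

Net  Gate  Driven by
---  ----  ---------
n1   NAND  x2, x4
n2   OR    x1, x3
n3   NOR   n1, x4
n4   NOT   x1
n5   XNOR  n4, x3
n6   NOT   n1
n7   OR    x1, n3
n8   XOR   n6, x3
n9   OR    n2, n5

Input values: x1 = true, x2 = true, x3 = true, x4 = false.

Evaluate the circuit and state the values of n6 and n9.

n6 = false; n9 = true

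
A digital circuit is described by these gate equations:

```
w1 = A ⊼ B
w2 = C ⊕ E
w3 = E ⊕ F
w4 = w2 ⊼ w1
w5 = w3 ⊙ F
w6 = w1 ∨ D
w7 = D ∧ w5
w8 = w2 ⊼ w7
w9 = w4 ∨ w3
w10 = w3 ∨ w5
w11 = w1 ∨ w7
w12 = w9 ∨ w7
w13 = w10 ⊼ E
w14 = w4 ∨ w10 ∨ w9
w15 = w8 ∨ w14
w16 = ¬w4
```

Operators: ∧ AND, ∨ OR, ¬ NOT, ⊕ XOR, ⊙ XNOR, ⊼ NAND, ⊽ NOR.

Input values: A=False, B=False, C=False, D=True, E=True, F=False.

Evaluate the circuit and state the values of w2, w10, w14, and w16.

w2 = True; w10 = True; w14 = True; w16 = True

w1 = A NAND B = False NAND False = True
w2 = C XOR E = False XOR True = True
w3 = E XOR F = True XOR False = True
w4 = w2 NAND w1 = True NAND True = False
w5 = w3 XNOR F = True XNOR False = False
w9 = w4 OR w3 = False OR True = True
w10 = w3 OR w5 = True OR False = True
w14 = w4 OR w10 OR w9 = False OR True OR True = True
w16 = NOT w4 = NOT False = True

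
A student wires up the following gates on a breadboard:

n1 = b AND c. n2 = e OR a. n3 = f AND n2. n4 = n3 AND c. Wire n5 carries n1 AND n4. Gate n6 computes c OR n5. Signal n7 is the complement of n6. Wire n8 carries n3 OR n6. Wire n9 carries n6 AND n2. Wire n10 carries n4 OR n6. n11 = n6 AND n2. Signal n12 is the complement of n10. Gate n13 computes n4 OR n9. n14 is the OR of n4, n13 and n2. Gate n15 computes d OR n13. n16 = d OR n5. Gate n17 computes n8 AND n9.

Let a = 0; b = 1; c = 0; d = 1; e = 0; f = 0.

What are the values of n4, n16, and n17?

n4 = 0, n16 = 1, n17 = 0

n1 = b AND c = 1 AND 0 = 0
n2 = e OR a = 0 OR 0 = 0
n3 = f AND n2 = 0 AND 0 = 0
n4 = n3 AND c = 0 AND 0 = 0
n5 = n1 AND n4 = 0 AND 0 = 0
n6 = c OR n5 = 0 OR 0 = 0
n8 = n3 OR n6 = 0 OR 0 = 0
n9 = n6 AND n2 = 0 AND 0 = 0
n16 = d OR n5 = 1 OR 0 = 1
n17 = n8 AND n9 = 0 AND 0 = 0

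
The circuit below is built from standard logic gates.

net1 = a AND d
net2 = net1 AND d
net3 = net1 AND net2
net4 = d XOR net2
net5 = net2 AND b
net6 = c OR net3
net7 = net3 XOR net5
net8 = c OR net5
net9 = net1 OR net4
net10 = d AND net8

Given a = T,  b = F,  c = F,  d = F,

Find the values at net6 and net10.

net1 = a AND d = T AND F = F
net2 = net1 AND d = F AND F = F
net3 = net1 AND net2 = F AND F = F
net5 = net2 AND b = F AND F = F
net6 = c OR net3 = F OR F = F
net8 = c OR net5 = F OR F = F
net10 = d AND net8 = F AND F = F

net6 = F, net10 = F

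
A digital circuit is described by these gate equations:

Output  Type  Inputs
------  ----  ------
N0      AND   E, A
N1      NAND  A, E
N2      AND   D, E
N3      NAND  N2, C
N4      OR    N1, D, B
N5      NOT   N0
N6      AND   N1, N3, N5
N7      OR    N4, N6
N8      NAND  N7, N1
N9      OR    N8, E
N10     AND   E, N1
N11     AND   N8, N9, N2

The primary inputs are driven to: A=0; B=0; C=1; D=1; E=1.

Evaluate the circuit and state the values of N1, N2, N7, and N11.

N0 = E AND A = 1 AND 0 = 0
N1 = A NAND E = 0 NAND 1 = 1
N2 = D AND E = 1 AND 1 = 1
N3 = N2 NAND C = 1 NAND 1 = 0
N4 = N1 OR D OR B = 1 OR 1 OR 0 = 1
N5 = NOT N0 = NOT 0 = 1
N6 = N1 AND N3 AND N5 = 1 AND 0 AND 1 = 0
N7 = N4 OR N6 = 1 OR 0 = 1
N8 = N7 NAND N1 = 1 NAND 1 = 0
N9 = N8 OR E = 0 OR 1 = 1
N11 = N8 AND N9 AND N2 = 0 AND 1 AND 1 = 0

N1 = 1, N2 = 1, N7 = 1, N11 = 0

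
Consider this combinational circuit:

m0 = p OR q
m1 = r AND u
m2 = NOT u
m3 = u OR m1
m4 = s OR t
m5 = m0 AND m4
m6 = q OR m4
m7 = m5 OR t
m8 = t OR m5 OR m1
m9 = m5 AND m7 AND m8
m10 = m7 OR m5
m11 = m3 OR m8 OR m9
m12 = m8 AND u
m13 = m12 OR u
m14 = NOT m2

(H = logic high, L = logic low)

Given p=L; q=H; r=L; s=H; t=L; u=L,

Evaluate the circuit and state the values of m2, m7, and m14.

m2 = H, m7 = H, m14 = L

m0 = p OR q = L OR H = H
m2 = NOT u = NOT L = H
m4 = s OR t = H OR L = H
m5 = m0 AND m4 = H AND H = H
m7 = m5 OR t = H OR L = H
m14 = NOT m2 = NOT H = L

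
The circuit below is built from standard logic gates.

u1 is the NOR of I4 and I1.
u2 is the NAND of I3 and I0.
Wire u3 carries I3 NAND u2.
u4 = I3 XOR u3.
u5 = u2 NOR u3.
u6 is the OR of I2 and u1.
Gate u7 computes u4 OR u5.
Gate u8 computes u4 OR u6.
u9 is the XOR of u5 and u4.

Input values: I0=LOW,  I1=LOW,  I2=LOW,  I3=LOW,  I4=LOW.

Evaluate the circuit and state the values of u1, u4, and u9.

u1 = HIGH  u4 = HIGH  u9 = HIGH

u1 = I4 NOR I1 = LOW NOR LOW = HIGH
u2 = I3 NAND I0 = LOW NAND LOW = HIGH
u3 = I3 NAND u2 = LOW NAND HIGH = HIGH
u4 = I3 XOR u3 = LOW XOR HIGH = HIGH
u5 = u2 NOR u3 = HIGH NOR HIGH = LOW
u9 = u5 XOR u4 = LOW XOR HIGH = HIGH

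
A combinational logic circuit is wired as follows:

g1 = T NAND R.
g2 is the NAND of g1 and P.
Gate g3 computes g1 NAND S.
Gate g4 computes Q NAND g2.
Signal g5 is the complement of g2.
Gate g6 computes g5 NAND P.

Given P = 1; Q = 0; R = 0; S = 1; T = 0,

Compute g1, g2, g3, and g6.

g1 = T NAND R = 0 NAND 0 = 1
g2 = g1 NAND P = 1 NAND 1 = 0
g3 = g1 NAND S = 1 NAND 1 = 0
g5 = NOT g2 = NOT 0 = 1
g6 = g5 NAND P = 1 NAND 1 = 0

g1 = 1, g2 = 0, g3 = 0, g6 = 0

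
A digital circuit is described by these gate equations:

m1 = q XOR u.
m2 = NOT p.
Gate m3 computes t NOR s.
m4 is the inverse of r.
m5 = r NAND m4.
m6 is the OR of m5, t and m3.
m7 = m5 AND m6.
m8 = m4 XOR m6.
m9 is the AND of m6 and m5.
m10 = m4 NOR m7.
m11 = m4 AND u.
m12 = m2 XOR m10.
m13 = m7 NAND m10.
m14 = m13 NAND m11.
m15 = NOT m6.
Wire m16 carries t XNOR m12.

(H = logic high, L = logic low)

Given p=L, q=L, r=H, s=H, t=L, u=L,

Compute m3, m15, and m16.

m2 = NOT p = NOT L = H
m3 = t NOR s = L NOR H = L
m4 = NOT r = NOT H = L
m5 = r NAND m4 = H NAND L = H
m6 = m5 OR t OR m3 = H OR L OR L = H
m7 = m5 AND m6 = H AND H = H
m10 = m4 NOR m7 = L NOR H = L
m12 = m2 XOR m10 = H XOR L = H
m15 = NOT m6 = NOT H = L
m16 = t XNOR m12 = L XNOR H = L

m3 = L; m15 = L; m16 = L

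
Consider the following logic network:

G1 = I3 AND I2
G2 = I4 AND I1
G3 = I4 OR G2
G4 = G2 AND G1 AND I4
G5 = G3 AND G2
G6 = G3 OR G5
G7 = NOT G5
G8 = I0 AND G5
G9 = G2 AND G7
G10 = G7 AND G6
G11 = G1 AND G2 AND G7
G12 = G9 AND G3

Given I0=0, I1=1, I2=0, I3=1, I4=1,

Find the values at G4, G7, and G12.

G1 = I3 AND I2 = 1 AND 0 = 0
G2 = I4 AND I1 = 1 AND 1 = 1
G3 = I4 OR G2 = 1 OR 1 = 1
G4 = G2 AND G1 AND I4 = 1 AND 0 AND 1 = 0
G5 = G3 AND G2 = 1 AND 1 = 1
G7 = NOT G5 = NOT 1 = 0
G9 = G2 AND G7 = 1 AND 0 = 0
G12 = G9 AND G3 = 0 AND 1 = 0

G4 = 0  G7 = 0  G12 = 0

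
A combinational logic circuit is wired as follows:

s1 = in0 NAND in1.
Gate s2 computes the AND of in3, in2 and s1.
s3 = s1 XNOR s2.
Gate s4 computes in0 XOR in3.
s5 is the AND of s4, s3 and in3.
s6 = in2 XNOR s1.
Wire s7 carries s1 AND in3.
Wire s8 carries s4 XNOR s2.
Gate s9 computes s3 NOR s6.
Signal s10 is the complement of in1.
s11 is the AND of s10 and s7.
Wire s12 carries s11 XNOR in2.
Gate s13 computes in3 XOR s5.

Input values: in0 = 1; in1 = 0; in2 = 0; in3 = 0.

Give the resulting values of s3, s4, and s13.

s3 = 0  s4 = 1  s13 = 0

s1 = in0 NAND in1 = 1 NAND 0 = 1
s2 = in3 AND in2 AND s1 = 0 AND 0 AND 1 = 0
s3 = s1 XNOR s2 = 1 XNOR 0 = 0
s4 = in0 XOR in3 = 1 XOR 0 = 1
s5 = s4 AND s3 AND in3 = 1 AND 0 AND 0 = 0
s13 = in3 XOR s5 = 0 XOR 0 = 0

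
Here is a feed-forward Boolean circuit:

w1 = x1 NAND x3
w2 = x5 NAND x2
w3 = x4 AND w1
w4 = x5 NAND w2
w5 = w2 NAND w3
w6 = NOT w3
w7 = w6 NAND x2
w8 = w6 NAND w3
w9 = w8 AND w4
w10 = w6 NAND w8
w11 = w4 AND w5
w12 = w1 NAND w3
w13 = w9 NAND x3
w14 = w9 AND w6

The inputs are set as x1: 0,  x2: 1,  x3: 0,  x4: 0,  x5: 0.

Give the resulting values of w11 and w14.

w11 = 1; w14 = 1

w1 = x1 NAND x3 = 0 NAND 0 = 1
w2 = x5 NAND x2 = 0 NAND 1 = 1
w3 = x4 AND w1 = 0 AND 1 = 0
w4 = x5 NAND w2 = 0 NAND 1 = 1
w5 = w2 NAND w3 = 1 NAND 0 = 1
w6 = NOT w3 = NOT 0 = 1
w8 = w6 NAND w3 = 1 NAND 0 = 1
w9 = w8 AND w4 = 1 AND 1 = 1
w11 = w4 AND w5 = 1 AND 1 = 1
w14 = w9 AND w6 = 1 AND 1 = 1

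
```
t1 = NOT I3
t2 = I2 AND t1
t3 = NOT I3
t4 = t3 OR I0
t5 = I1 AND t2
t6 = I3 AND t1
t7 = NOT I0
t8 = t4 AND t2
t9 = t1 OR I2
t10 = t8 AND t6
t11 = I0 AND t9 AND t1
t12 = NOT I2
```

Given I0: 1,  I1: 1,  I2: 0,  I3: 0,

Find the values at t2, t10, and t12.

t2 = 0, t10 = 0, t12 = 1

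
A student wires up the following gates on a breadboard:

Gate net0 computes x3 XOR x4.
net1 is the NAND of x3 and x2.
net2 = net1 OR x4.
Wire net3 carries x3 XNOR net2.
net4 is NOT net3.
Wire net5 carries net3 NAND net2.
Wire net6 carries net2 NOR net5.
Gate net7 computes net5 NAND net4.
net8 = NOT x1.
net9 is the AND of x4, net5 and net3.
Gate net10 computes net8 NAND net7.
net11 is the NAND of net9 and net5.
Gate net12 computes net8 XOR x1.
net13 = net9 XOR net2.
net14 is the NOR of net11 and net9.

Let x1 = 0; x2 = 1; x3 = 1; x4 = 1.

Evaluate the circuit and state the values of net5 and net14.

net5 = 0; net14 = 0

net1 = x3 NAND x2 = 1 NAND 1 = 0
net2 = net1 OR x4 = 0 OR 1 = 1
net3 = x3 XNOR net2 = 1 XNOR 1 = 1
net5 = net3 NAND net2 = 1 NAND 1 = 0
net9 = x4 AND net5 AND net3 = 1 AND 0 AND 1 = 0
net11 = net9 NAND net5 = 0 NAND 0 = 1
net14 = net11 NOR net9 = 1 NOR 0 = 0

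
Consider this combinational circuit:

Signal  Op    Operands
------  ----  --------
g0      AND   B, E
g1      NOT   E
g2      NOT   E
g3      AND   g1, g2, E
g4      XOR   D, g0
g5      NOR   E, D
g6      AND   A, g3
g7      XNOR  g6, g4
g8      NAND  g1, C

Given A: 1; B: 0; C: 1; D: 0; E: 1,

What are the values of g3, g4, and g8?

g0 = B AND E = 0 AND 1 = 0
g1 = NOT E = NOT 1 = 0
g2 = NOT E = NOT 1 = 0
g3 = g1 AND g2 AND E = 0 AND 0 AND 1 = 0
g4 = D XOR g0 = 0 XOR 0 = 0
g8 = g1 NAND C = 0 NAND 1 = 1

g3 = 0  g4 = 0  g8 = 1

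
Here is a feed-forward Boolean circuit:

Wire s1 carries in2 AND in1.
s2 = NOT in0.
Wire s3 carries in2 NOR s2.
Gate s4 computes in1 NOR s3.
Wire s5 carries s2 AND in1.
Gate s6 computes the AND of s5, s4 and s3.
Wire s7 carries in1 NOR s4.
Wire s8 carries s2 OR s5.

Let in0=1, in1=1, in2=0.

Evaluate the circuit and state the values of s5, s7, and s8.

s5 = 0, s7 = 0, s8 = 0

s2 = NOT in0 = NOT 1 = 0
s3 = in2 NOR s2 = 0 NOR 0 = 1
s4 = in1 NOR s3 = 1 NOR 1 = 0
s5 = s2 AND in1 = 0 AND 1 = 0
s7 = in1 NOR s4 = 1 NOR 0 = 0
s8 = s2 OR s5 = 0 OR 0 = 0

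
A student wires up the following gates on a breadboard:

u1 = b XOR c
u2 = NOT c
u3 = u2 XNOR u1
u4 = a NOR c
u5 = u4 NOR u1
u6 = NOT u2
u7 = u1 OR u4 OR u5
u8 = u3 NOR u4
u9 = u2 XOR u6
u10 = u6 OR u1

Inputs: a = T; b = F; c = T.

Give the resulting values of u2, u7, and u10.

u1 = b XOR c = F XOR T = T
u2 = NOT c = NOT T = F
u4 = a NOR c = T NOR T = F
u5 = u4 NOR u1 = F NOR T = F
u6 = NOT u2 = NOT F = T
u7 = u1 OR u4 OR u5 = T OR F OR F = T
u10 = u6 OR u1 = T OR T = T

u2 = F; u7 = T; u10 = T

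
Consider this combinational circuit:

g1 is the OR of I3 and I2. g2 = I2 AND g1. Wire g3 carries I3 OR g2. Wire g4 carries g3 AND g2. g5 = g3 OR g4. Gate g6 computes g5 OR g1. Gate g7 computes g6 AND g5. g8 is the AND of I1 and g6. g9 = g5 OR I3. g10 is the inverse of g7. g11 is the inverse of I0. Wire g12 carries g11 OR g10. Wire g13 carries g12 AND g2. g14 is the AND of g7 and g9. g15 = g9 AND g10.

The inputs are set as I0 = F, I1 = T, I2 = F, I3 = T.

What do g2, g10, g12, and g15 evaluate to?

g2 = F; g10 = F; g12 = T; g15 = F

g1 = I3 OR I2 = T OR F = T
g2 = I2 AND g1 = F AND T = F
g3 = I3 OR g2 = T OR F = T
g4 = g3 AND g2 = T AND F = F
g5 = g3 OR g4 = T OR F = T
g6 = g5 OR g1 = T OR T = T
g7 = g6 AND g5 = T AND T = T
g9 = g5 OR I3 = T OR T = T
g10 = NOT g7 = NOT T = F
g11 = NOT I0 = NOT F = T
g12 = g11 OR g10 = T OR F = T
g15 = g9 AND g10 = T AND F = F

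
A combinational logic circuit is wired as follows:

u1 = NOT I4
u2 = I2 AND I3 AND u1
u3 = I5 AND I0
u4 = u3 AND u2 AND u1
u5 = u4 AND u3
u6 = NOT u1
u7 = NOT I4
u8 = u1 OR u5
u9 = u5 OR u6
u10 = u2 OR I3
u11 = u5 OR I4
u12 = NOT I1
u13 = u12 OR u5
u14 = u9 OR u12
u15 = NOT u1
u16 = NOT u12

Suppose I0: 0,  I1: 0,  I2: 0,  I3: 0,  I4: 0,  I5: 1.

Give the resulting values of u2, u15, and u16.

u1 = NOT I4 = NOT 0 = 1
u2 = I2 AND I3 AND u1 = 0 AND 0 AND 1 = 0
u12 = NOT I1 = NOT 0 = 1
u15 = NOT u1 = NOT 1 = 0
u16 = NOT u12 = NOT 1 = 0

u2 = 0  u15 = 0  u16 = 0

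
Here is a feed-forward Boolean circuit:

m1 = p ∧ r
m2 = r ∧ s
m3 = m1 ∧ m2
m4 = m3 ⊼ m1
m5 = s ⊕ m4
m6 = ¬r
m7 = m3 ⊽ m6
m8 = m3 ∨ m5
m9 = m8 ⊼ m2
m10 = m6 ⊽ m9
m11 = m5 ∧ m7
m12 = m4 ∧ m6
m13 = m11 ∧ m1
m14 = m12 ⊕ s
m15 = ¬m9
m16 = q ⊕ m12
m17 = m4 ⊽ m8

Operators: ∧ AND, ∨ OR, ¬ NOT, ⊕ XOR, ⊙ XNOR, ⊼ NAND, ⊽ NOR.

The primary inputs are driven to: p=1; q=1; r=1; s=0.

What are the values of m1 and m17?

m1 = 1  m17 = 0

m1 = p AND r = 1 AND 1 = 1
m2 = r AND s = 1 AND 0 = 0
m3 = m1 AND m2 = 1 AND 0 = 0
m4 = m3 NAND m1 = 0 NAND 1 = 1
m5 = s XOR m4 = 0 XOR 1 = 1
m8 = m3 OR m5 = 0 OR 1 = 1
m17 = m4 NOR m8 = 1 NOR 1 = 0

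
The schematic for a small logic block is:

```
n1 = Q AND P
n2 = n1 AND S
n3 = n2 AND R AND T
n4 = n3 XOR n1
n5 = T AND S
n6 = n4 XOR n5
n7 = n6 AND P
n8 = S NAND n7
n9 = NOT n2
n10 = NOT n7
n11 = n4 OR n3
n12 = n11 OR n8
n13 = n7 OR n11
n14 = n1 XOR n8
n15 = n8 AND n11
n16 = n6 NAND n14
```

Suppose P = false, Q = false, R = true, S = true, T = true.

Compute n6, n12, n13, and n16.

n6 = true  n12 = true  n13 = false  n16 = false

n1 = Q AND P = false AND false = false
n2 = n1 AND S = false AND true = false
n3 = n2 AND R AND T = false AND true AND true = false
n4 = n3 XOR n1 = false XOR false = false
n5 = T AND S = true AND true = true
n6 = n4 XOR n5 = false XOR true = true
n7 = n6 AND P = true AND false = false
n8 = S NAND n7 = true NAND false = true
n11 = n4 OR n3 = false OR false = false
n12 = n11 OR n8 = false OR true = true
n13 = n7 OR n11 = false OR false = false
n14 = n1 XOR n8 = false XOR true = true
n16 = n6 NAND n14 = true NAND true = false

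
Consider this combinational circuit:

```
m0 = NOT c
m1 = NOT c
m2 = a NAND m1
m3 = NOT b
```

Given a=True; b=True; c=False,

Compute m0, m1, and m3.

m0 = NOT c = NOT False = True
m1 = NOT c = NOT False = True
m3 = NOT b = NOT True = False

m0 = True, m1 = True, m3 = False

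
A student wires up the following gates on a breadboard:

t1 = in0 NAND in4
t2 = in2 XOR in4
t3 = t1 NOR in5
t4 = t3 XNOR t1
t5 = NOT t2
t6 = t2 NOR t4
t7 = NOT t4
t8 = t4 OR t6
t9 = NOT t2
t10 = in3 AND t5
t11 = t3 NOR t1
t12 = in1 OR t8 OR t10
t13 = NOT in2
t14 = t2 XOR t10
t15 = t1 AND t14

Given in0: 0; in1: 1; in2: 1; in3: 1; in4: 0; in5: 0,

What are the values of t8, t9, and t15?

t8 = 0, t9 = 0, t15 = 1

t1 = in0 NAND in4 = 0 NAND 0 = 1
t2 = in2 XOR in4 = 1 XOR 0 = 1
t3 = t1 NOR in5 = 1 NOR 0 = 0
t4 = t3 XNOR t1 = 0 XNOR 1 = 0
t5 = NOT t2 = NOT 1 = 0
t6 = t2 NOR t4 = 1 NOR 0 = 0
t8 = t4 OR t6 = 0 OR 0 = 0
t9 = NOT t2 = NOT 1 = 0
t10 = in3 AND t5 = 1 AND 0 = 0
t14 = t2 XOR t10 = 1 XOR 0 = 1
t15 = t1 AND t14 = 1 AND 1 = 1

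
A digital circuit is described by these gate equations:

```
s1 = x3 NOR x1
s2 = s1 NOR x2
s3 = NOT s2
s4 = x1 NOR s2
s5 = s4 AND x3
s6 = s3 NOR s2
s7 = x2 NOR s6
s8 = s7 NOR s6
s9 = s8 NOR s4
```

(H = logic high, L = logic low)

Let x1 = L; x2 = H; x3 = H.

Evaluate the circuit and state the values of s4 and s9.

s1 = x3 NOR x1 = H NOR L = L
s2 = s1 NOR x2 = L NOR H = L
s3 = NOT s2 = NOT L = H
s4 = x1 NOR s2 = L NOR L = H
s6 = s3 NOR s2 = H NOR L = L
s7 = x2 NOR s6 = H NOR L = L
s8 = s7 NOR s6 = L NOR L = H
s9 = s8 NOR s4 = H NOR H = L

s4 = H; s9 = L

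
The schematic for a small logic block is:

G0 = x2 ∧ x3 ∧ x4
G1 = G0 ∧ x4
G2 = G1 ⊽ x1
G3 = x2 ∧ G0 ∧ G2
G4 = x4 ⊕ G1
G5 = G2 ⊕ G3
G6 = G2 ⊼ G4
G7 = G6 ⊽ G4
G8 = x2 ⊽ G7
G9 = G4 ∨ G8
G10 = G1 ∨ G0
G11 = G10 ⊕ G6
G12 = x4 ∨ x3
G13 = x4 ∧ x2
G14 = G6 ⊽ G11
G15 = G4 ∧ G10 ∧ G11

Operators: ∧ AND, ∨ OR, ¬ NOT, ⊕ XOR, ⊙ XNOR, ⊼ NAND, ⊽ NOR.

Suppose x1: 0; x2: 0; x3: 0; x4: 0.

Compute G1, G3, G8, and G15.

G1 = 0  G3 = 0  G8 = 1  G15 = 0

G0 = x2 AND x3 AND x4 = 0 AND 0 AND 0 = 0
G1 = G0 AND x4 = 0 AND 0 = 0
G2 = G1 NOR x1 = 0 NOR 0 = 1
G3 = x2 AND G0 AND G2 = 0 AND 0 AND 1 = 0
G4 = x4 XOR G1 = 0 XOR 0 = 0
G6 = G2 NAND G4 = 1 NAND 0 = 1
G7 = G6 NOR G4 = 1 NOR 0 = 0
G8 = x2 NOR G7 = 0 NOR 0 = 1
G10 = G1 OR G0 = 0 OR 0 = 0
G11 = G10 XOR G6 = 0 XOR 1 = 1
G15 = G4 AND G10 AND G11 = 0 AND 0 AND 1 = 0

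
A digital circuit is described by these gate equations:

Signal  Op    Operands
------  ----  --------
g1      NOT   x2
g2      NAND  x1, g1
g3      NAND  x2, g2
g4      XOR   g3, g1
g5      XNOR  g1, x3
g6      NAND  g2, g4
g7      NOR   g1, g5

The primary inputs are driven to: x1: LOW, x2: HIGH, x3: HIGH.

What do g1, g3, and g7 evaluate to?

g1 = NOT x2 = NOT HIGH = LOW
g2 = x1 NAND g1 = LOW NAND LOW = HIGH
g3 = x2 NAND g2 = HIGH NAND HIGH = LOW
g5 = g1 XNOR x3 = LOW XNOR HIGH = LOW
g7 = g1 NOR g5 = LOW NOR LOW = HIGH

g1 = LOW; g3 = LOW; g7 = HIGH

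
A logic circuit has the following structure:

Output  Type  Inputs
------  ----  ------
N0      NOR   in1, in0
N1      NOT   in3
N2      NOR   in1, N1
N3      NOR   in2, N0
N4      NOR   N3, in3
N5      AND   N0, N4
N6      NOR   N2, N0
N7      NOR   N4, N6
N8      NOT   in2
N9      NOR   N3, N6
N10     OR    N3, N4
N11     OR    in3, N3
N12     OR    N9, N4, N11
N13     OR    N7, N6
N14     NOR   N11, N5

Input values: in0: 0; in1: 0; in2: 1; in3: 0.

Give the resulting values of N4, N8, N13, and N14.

N0 = in1 NOR in0 = 0 NOR 0 = 1
N1 = NOT in3 = NOT 0 = 1
N2 = in1 NOR N1 = 0 NOR 1 = 0
N3 = in2 NOR N0 = 1 NOR 1 = 0
N4 = N3 NOR in3 = 0 NOR 0 = 1
N5 = N0 AND N4 = 1 AND 1 = 1
N6 = N2 NOR N0 = 0 NOR 1 = 0
N7 = N4 NOR N6 = 1 NOR 0 = 0
N8 = NOT in2 = NOT 1 = 0
N11 = in3 OR N3 = 0 OR 0 = 0
N13 = N7 OR N6 = 0 OR 0 = 0
N14 = N11 NOR N5 = 0 NOR 1 = 0

N4 = 1; N8 = 0; N13 = 0; N14 = 0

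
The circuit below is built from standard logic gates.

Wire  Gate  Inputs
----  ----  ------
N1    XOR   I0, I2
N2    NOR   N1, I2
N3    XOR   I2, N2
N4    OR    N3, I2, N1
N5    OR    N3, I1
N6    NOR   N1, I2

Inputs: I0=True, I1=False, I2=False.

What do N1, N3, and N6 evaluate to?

N1 = I0 XOR I2 = True XOR False = True
N2 = N1 NOR I2 = True NOR False = False
N3 = I2 XOR N2 = False XOR False = False
N6 = N1 NOR I2 = True NOR False = False

N1 = True; N3 = False; N6 = False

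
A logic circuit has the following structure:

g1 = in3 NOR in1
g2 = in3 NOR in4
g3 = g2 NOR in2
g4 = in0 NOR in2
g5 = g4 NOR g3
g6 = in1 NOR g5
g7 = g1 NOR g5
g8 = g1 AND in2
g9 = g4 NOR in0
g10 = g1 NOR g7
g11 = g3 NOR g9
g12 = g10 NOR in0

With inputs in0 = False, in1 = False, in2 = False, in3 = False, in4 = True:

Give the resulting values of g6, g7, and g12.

g6 = True; g7 = False; g12 = True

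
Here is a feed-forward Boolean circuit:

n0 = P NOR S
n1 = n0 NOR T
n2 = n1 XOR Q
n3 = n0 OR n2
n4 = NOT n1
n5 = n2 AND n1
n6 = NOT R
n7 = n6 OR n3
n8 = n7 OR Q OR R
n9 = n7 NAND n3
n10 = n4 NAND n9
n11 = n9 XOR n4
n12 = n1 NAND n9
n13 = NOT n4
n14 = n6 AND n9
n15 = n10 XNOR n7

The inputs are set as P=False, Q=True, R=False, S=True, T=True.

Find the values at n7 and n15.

n0 = P NOR S = False NOR True = False
n1 = n0 NOR T = False NOR True = False
n2 = n1 XOR Q = False XOR True = True
n3 = n0 OR n2 = False OR True = True
n4 = NOT n1 = NOT False = True
n6 = NOT R = NOT False = True
n7 = n6 OR n3 = True OR True = True
n9 = n7 NAND n3 = True NAND True = False
n10 = n4 NAND n9 = True NAND False = True
n15 = n10 XNOR n7 = True XNOR True = True

n7 = True, n15 = True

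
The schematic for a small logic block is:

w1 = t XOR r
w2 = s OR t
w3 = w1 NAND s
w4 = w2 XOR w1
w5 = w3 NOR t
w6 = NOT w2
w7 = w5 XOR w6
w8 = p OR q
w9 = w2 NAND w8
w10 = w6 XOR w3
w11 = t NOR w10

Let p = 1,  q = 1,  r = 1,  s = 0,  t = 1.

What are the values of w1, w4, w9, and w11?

w1 = 0, w4 = 1, w9 = 0, w11 = 0

w1 = t XOR r = 1 XOR 1 = 0
w2 = s OR t = 0 OR 1 = 1
w3 = w1 NAND s = 0 NAND 0 = 1
w4 = w2 XOR w1 = 1 XOR 0 = 1
w6 = NOT w2 = NOT 1 = 0
w8 = p OR q = 1 OR 1 = 1
w9 = w2 NAND w8 = 1 NAND 1 = 0
w10 = w6 XOR w3 = 0 XOR 1 = 1
w11 = t NOR w10 = 1 NOR 1 = 0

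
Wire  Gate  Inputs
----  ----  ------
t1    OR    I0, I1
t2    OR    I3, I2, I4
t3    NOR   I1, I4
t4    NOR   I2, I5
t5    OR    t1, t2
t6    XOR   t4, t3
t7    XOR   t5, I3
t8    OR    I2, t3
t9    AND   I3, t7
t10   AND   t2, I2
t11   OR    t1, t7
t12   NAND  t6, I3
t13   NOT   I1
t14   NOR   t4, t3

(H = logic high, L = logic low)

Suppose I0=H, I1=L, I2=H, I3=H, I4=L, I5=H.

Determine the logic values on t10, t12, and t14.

t10 = H; t12 = L; t14 = L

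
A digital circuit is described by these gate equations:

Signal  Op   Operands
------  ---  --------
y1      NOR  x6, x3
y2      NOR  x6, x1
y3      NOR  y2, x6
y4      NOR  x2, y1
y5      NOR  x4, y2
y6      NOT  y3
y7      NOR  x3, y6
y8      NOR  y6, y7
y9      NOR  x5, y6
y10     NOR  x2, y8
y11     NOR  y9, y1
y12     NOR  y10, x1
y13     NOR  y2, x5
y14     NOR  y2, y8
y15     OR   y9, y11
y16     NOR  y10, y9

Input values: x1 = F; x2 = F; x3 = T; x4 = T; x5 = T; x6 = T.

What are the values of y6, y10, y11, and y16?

y1 = x6 NOR x3 = T NOR T = F
y2 = x6 NOR x1 = T NOR F = F
y3 = y2 NOR x6 = F NOR T = F
y6 = NOT y3 = NOT F = T
y7 = x3 NOR y6 = T NOR T = F
y8 = y6 NOR y7 = T NOR F = F
y9 = x5 NOR y6 = T NOR T = F
y10 = x2 NOR y8 = F NOR F = T
y11 = y9 NOR y1 = F NOR F = T
y16 = y10 NOR y9 = T NOR F = F

y6 = T; y10 = T; y11 = T; y16 = F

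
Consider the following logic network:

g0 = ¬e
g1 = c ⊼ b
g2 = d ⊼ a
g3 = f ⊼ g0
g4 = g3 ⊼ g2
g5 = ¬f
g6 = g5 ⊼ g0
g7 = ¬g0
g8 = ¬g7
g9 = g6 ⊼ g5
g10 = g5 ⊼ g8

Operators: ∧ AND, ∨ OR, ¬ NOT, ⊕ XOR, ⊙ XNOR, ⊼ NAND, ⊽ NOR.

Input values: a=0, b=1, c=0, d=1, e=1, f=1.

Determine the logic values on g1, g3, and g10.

g0 = NOT e = NOT 1 = 0
g1 = c NAND b = 0 NAND 1 = 1
g3 = f NAND g0 = 1 NAND 0 = 1
g5 = NOT f = NOT 1 = 0
g7 = NOT g0 = NOT 0 = 1
g8 = NOT g7 = NOT 1 = 0
g10 = g5 NAND g8 = 0 NAND 0 = 1

g1 = 1, g3 = 1, g10 = 1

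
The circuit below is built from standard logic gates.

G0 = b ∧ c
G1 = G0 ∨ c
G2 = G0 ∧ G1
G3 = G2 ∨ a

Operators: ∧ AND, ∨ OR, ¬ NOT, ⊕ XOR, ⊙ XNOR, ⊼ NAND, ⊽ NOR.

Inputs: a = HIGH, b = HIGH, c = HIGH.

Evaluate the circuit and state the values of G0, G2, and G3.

G0 = HIGH, G2 = HIGH, G3 = HIGH

G0 = b AND c = HIGH AND HIGH = HIGH
G1 = G0 OR c = HIGH OR HIGH = HIGH
G2 = G0 AND G1 = HIGH AND HIGH = HIGH
G3 = G2 OR a = HIGH OR HIGH = HIGH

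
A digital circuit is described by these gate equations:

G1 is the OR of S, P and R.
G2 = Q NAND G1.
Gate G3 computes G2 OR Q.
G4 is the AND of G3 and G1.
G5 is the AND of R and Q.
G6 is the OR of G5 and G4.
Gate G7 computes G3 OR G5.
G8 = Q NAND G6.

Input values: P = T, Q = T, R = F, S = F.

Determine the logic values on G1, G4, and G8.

G1 = T; G4 = T; G8 = F

G1 = S OR P OR R = F OR T OR F = T
G2 = Q NAND G1 = T NAND T = F
G3 = G2 OR Q = F OR T = T
G4 = G3 AND G1 = T AND T = T
G5 = R AND Q = F AND T = F
G6 = G5 OR G4 = F OR T = T
G8 = Q NAND G6 = T NAND T = F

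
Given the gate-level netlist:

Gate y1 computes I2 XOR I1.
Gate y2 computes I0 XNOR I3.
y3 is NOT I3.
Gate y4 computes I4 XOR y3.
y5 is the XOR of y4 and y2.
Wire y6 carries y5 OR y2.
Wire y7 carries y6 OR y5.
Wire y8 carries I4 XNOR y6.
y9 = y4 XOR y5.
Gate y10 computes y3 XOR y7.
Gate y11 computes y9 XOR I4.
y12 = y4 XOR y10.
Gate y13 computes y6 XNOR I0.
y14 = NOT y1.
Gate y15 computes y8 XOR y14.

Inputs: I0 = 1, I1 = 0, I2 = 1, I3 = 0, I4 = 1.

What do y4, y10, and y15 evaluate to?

y4 = 0  y10 = 1  y15 = 0

y1 = I2 XOR I1 = 1 XOR 0 = 1
y2 = I0 XNOR I3 = 1 XNOR 0 = 0
y3 = NOT I3 = NOT 0 = 1
y4 = I4 XOR y3 = 1 XOR 1 = 0
y5 = y4 XOR y2 = 0 XOR 0 = 0
y6 = y5 OR y2 = 0 OR 0 = 0
y7 = y6 OR y5 = 0 OR 0 = 0
y8 = I4 XNOR y6 = 1 XNOR 0 = 0
y10 = y3 XOR y7 = 1 XOR 0 = 1
y14 = NOT y1 = NOT 1 = 0
y15 = y8 XOR y14 = 0 XOR 0 = 0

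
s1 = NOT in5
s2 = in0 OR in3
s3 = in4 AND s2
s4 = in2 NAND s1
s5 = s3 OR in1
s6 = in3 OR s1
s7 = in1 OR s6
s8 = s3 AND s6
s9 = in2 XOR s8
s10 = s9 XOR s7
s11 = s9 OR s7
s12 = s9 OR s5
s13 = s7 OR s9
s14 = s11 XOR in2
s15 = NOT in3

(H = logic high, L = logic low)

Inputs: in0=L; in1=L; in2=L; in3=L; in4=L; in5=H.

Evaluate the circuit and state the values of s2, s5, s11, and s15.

s2 = L; s5 = L; s11 = L; s15 = H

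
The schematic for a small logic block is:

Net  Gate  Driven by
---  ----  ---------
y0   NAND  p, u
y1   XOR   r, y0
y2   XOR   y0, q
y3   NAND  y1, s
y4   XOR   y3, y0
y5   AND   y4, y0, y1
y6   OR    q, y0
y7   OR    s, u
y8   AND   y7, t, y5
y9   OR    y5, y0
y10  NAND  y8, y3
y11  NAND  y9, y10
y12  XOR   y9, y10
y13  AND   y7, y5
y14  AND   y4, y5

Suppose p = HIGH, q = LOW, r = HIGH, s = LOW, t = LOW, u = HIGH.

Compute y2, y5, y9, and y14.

y2 = LOW; y5 = LOW; y9 = LOW; y14 = LOW

y0 = p NAND u = HIGH NAND HIGH = LOW
y1 = r XOR y0 = HIGH XOR LOW = HIGH
y2 = y0 XOR q = LOW XOR LOW = LOW
y3 = y1 NAND s = HIGH NAND LOW = HIGH
y4 = y3 XOR y0 = HIGH XOR LOW = HIGH
y5 = y4 AND y0 AND y1 = HIGH AND LOW AND HIGH = LOW
y9 = y5 OR y0 = LOW OR LOW = LOW
y14 = y4 AND y5 = HIGH AND LOW = LOW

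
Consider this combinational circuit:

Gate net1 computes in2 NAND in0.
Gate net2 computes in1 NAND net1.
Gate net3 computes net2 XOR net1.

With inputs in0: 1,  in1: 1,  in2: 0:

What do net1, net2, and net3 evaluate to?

net1 = 1; net2 = 0; net3 = 1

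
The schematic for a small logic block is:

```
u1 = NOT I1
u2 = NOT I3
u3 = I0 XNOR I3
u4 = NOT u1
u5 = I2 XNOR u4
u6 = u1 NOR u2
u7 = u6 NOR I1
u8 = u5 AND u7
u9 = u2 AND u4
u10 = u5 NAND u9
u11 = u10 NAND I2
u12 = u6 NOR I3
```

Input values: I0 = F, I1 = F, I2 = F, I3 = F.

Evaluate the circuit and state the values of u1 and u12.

u1 = T  u12 = T

u1 = NOT I1 = NOT F = T
u2 = NOT I3 = NOT F = T
u6 = u1 NOR u2 = T NOR T = F
u12 = u6 NOR I3 = F NOR F = T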